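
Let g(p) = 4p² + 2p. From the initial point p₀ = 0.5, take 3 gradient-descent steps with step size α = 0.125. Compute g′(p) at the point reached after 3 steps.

g′(p) = 8p + 2
Step 1: g′(0.5) = 6; p₁ = 0.5 − 0.125·6 = -0.25
Step 2: g′(-0.25) = 0; p₂ = -0.25 − 0.125·0 = -0.25
Step 3: g′(-0.25) = 0; p₃ = -0.25 − 0.125·0 = -0.25
g′(p) at (-0.25) = 0

0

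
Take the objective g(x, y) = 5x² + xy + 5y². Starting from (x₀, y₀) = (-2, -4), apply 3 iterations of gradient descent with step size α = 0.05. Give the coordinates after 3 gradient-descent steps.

(-0.107, -0.43975)

∇g = (10x + y, x + 10y)
Step 1: at (-2, -4), ∇g = (-24, -42) → (-2, -4) − 0.05·(-24, -42) = (-0.8, -1.9)
Step 2: at (-0.8, -1.9), ∇g = (-9.9, -19.8) → (-0.8, -1.9) − 0.05·(-9.9, -19.8) = (-0.305, -0.91)
Step 3: at (-0.305, -0.91), ∇g = (-3.96, -9.405) → (-0.305, -0.91) − 0.05·(-3.96, -9.405) = (-0.107, -0.43975)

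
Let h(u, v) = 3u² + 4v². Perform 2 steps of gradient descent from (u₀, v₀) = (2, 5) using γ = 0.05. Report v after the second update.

∇h = (6u, 8v)
Step 1: at (2, 5), ∇h = (12, 40) → (2, 5) − 0.05·(12, 40) = (1.4, 3)
Step 2: at (1.4, 3), ∇h = (8.4, 24) → (1.4, 3) − 0.05·(8.4, 24) = (0.98, 1.8)
v = 1.8

1.8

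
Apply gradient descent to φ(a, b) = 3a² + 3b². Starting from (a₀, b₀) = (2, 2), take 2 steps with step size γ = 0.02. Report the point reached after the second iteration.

(1.5488, 1.5488)

∇φ = (6a, 6b)
(a₁, b₁) = (2, 2) − 0.02·(12, 12) = (1.76, 1.76)
(a₂, b₂) = (1.76, 1.76) − 0.02·(10.56, 10.56) = (1.5488, 1.5488)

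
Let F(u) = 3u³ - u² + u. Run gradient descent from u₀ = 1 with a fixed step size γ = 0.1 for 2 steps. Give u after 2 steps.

F′(u) = 9u² - 2u + 1
Step 1: F′(1) = 8; u₁ = 1 − 0.1·8 = 0.2
Step 2: F′(0.2) = 0.96; u₂ = 0.2 − 0.1·0.96 = 0.104

0.104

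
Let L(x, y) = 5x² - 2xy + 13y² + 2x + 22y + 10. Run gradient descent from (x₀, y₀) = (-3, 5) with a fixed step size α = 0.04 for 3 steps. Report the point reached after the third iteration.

∇L = (10x - 2y + 2, -2x + 26y + 22)
Step 1: at (-3, 5), ∇L = (-38, 158) → (-3, 5) − 0.04·(-38, 158) = (-1.48, -1.32)
Step 2: at (-1.48, -1.32), ∇L = (-10.16, -9.36) → (-1.48, -1.32) − 0.04·(-10.16, -9.36) = (-1.0736, -0.9456)
Step 3: at (-1.0736, -0.9456), ∇L = (-6.8448, -0.4384) → (-1.0736, -0.9456) − 0.04·(-6.8448, -0.4384) = (-0.799808, -0.928064)

(-0.799808, -0.928064)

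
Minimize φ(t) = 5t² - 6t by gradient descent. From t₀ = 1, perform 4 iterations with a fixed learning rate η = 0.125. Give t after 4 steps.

φ′(t) = 10t - 6
t₁ = 1 − 0.125·4 = 0.5
t₂ = 0.5 − 0.125·(-1) = 0.625
t₃ = 0.625 − 0.125·0.25 = 0.59375
t₄ = 0.59375 − 0.125·(-0.0625) = 0.6015625

0.6015625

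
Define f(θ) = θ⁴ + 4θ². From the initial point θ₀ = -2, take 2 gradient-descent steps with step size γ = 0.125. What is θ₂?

f′(θ) = 4θ³ + 8θ
Step 1: f′(-2) = -48; θ₁ = -2 − 0.125·(-48) = 4
Step 2: f′(4) = 288; θ₂ = 4 − 0.125·288 = -32

-32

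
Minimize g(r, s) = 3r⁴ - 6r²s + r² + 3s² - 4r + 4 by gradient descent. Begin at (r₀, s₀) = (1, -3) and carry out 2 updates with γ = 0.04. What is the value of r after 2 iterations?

∇g = (12r³ - 12rs + 2r - 4, -6r² + 6s)
(r₁, s₁) = (1, -3) − 0.04·(46, -24) = (-0.84, -2.04)
(r₂, s₂) = (-0.84, -2.04) − 0.04·(-33.355648, -16.4736) = (0.49422592, -1.381056)
r = 0.49422592

0.49422592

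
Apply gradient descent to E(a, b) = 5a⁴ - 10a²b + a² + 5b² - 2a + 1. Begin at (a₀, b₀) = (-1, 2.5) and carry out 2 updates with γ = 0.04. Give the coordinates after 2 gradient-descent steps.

∇E = (20a³ - 20ab + 2a - 2, -10a² + 10b)
Step 1: at (-1, 2.5), ∇E = (26, 15) → (-1, 2.5) − 0.04·(26, 15) = (-2.04, 1.9)
Step 2: at (-2.04, 1.9), ∇E = (-98.35328, -22.616) → (-2.04, 1.9) − 0.04·(-98.35328, -22.616) = (1.8941312, 2.80464)

(1.8941312, 2.80464)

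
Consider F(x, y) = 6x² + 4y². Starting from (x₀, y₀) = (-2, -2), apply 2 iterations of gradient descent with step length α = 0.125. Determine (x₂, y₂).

∇F = (12x, 8y)
Step 1: at (-2, -2), ∇F = (-24, -16) → (-2, -2) − 0.125·(-24, -16) = (1, 0)
Step 2: at (1, 0), ∇F = (12, 0) → (1, 0) − 0.125·(12, 0) = (-0.5, 0)

(-0.5, 0)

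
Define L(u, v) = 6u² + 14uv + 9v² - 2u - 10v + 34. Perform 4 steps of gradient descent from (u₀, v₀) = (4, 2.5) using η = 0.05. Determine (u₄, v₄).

∇L = (12u + 14v - 2, 14u + 18v - 10)
(u₁, v₁) = (4, 2.5) − 0.05·(81, 91) = (-0.05, -2.05)
(u₂, v₂) = (-0.05, -2.05) − 0.05·(-31.3, -47.6) = (1.515, 0.33)
(u₃, v₃) = (1.515, 0.33) − 0.05·(20.8, 17.15) = (0.475, -0.5275)
(u₄, v₄) = (0.475, -0.5275) − 0.05·(-3.685, -12.845) = (0.65925, 0.11475)

(0.65925, 0.11475)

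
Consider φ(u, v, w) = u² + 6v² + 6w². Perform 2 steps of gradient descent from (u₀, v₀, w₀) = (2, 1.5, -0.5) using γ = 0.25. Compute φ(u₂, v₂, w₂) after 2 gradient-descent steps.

240.25

∇φ = (2u, 12v, 12w)
(u₁, v₁, w₁) = (2, 1.5, -0.5) − 0.25·(4, 18, -6) = (1, -3, 1)
(u₂, v₂, w₂) = (1, -3, 1) − 0.25·(2, -36, 12) = (0.5, 6, -2)
φ(0.5, 6, -2) = 240.25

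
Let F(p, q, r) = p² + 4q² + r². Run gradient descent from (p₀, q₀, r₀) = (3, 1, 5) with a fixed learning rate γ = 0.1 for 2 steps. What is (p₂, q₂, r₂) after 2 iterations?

∇F = (2p, 8q, 2r)
(p₁, q₁, r₁) = (3, 1, 5) − 0.1·(6, 8, 10) = (2.4, 0.2, 4)
(p₂, q₂, r₂) = (2.4, 0.2, 4) − 0.1·(4.8, 1.6, 8) = (1.92, 0.04, 3.2)

(1.92, 0.04, 3.2)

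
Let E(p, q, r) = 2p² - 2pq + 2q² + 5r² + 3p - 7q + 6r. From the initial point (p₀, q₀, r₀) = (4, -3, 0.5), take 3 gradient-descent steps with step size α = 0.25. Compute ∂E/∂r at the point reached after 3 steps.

∇E = (4p - 2q + 3, -2p + 4q - 7, 10r + 6)
(p₁, q₁, r₁) = (4, -3, 0.5) − 0.25·(25, -27, 11) = (-2.25, 3.75, -2.25)
(p₂, q₂, r₂) = (-2.25, 3.75, -2.25) − 0.25·(-13.5, 12.5, -16.5) = (1.125, 0.625, 1.875)
(p₃, q₃, r₃) = (1.125, 0.625, 1.875) − 0.25·(6.25, -6.75, 24.75) = (-0.4375, 2.3125, -4.3125)
∂E/∂r at (-0.4375, 2.3125, -4.3125) = -37.125

-37.125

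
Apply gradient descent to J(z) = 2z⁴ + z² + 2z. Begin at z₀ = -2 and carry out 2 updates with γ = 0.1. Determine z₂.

-74.3888

J′(z) = 8z³ + 2z + 2
Step 1: J′(-2) = -66; z₁ = -2 − 0.1·(-66) = 4.6
Step 2: J′(4.6) = 789.888; z₂ = 4.6 − 0.1·789.888 = -74.3888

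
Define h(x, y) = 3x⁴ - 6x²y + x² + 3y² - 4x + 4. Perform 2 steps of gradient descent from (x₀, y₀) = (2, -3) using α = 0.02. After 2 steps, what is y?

∇h = (12x³ - 12xy + 2x - 4, -6x² + 6y)
(x₁, y₁) = (2, -3) − 0.02·(168, -42) = (-1.36, -2.16)
(x₂, y₂) = (-1.36, -2.16) − 0.02·(-72.156672, -24.0576) = (0.08313344, -1.678848)
y = -1.678848

-1.678848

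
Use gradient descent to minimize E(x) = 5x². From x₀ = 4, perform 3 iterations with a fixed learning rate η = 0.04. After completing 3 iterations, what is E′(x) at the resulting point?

E′(x) = 10x
x₁ = 4 − 0.04·40 = 2.4
x₂ = 2.4 − 0.04·24 = 1.44
x₃ = 1.44 − 0.04·14.4 = 0.864
E′(x) at (0.864) = 8.64

8.64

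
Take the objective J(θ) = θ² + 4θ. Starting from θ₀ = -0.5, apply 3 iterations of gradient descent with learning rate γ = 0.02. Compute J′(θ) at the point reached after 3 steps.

2.654208

J′(θ) = 2θ + 4
Step 1: J′(-0.5) = 3; θ₁ = -0.5 − 0.02·3 = -0.56
Step 2: J′(-0.56) = 2.88; θ₂ = -0.56 − 0.02·2.88 = -0.6176
Step 3: J′(-0.6176) = 2.7648; θ₃ = -0.6176 − 0.02·2.7648 = -0.672896
J′(θ) at (-0.672896) = 2.654208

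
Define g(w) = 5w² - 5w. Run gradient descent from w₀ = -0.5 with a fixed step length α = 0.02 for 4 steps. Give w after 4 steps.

0.0904

g′(w) = 10w - 5
w₁ = -0.5 − 0.02·(-10) = -0.3
w₂ = -0.3 − 0.02·(-8) = -0.14
w₃ = -0.14 − 0.02·(-6.4) = -0.012
w₄ = -0.012 − 0.02·(-5.12) = 0.0904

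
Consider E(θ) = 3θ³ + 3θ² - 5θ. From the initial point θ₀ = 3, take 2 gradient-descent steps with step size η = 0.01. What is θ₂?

E′(θ) = 9θ² + 6θ - 5
θ₁ = 3 − 0.01·94 = 2.06
θ₂ = 2.06 − 0.01·45.5524 = 1.604476

1.604476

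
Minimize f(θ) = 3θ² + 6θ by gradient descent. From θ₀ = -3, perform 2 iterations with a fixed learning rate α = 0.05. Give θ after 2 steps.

-1.98

f′(θ) = 6θ + 6
θ₁ = -3 − 0.05·(-12) = -2.4
θ₂ = -2.4 − 0.05·(-8.4) = -1.98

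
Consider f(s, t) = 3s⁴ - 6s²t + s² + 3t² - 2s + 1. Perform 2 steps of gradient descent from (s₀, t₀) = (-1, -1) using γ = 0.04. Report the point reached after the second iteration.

∇f = (12s³ - 12st + 2s - 2, -6s² + 6t)
(s₁, t₁) = (-1, -1) − 0.04·(-28, -12) = (0.12, -0.52)
(s₂, t₂) = (0.12, -0.52) − 0.04·(-0.990464, -3.2064) = (0.15961856, -0.391744)

(0.15961856, -0.391744)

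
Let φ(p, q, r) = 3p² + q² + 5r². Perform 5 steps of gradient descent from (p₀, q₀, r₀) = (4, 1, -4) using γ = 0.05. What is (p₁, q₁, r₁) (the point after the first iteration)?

∇φ = (6p, 2q, 10r)
(p₁, q₁, r₁) = (4, 1, -4) − 0.05·(24, 2, -40) = (2.8, 0.9, -2)

(2.8, 0.9, -2)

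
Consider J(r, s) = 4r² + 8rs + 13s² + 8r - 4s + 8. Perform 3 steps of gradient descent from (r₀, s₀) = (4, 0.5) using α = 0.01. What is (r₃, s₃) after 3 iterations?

(2.867216, -0.346908)

∇J = (8r + 8s + 8, 8r + 26s - 4)
(r₁, s₁) = (4, 0.5) − 0.01·(44, 41) = (3.56, 0.09)
(r₂, s₂) = (3.56, 0.09) − 0.01·(37.2, 26.82) = (3.188, -0.1782)
(r₃, s₃) = (3.188, -0.1782) − 0.01·(32.0784, 16.8708) = (2.867216, -0.346908)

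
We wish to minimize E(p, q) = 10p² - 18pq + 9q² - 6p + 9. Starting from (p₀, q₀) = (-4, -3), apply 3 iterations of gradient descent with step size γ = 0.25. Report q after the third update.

∇E = (20p - 18q - 6, -18p + 18q)
Step 1: at (-4, -3), ∇E = (-32, 18) → (-4, -3) − 0.25·(-32, 18) = (4, -7.5)
Step 2: at (4, -7.5), ∇E = (209, -207) → (4, -7.5) − 0.25·(209, -207) = (-48.25, 44.25)
Step 3: at (-48.25, 44.25), ∇E = (-1767.5, 1665) → (-48.25, 44.25) − 0.25·(-1767.5, 1665) = (393.625, -372)
q = -372

-372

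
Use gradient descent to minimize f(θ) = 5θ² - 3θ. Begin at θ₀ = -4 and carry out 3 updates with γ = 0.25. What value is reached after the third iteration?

f′(θ) = 10θ - 3
θ₁ = -4 − 0.25·(-43) = 6.75
θ₂ = 6.75 − 0.25·64.5 = -9.375
θ₃ = -9.375 − 0.25·(-96.75) = 14.8125

14.8125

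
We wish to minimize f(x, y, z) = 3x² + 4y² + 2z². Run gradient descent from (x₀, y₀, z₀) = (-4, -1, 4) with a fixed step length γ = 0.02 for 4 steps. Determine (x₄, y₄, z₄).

∇f = (6x, 8y, 4z)
(x₁, y₁, z₁) = (-4, -1, 4) − 0.02·(-24, -8, 16) = (-3.52, -0.84, 3.68)
(x₂, y₂, z₂) = (-3.52, -0.84, 3.68) − 0.02·(-21.12, -6.72, 14.72) = (-3.0976, -0.7056, 3.3856)
(x₃, y₃, z₃) = (-3.0976, -0.7056, 3.3856) − 0.02·(-18.5856, -5.6448, 13.5424) = (-2.725888, -0.592704, 3.114752)
(x₄, y₄, z₄) = (-2.725888, -0.592704, 3.114752) − 0.02·(-16.355328, -4.741632, 12.459008) = (-2.39878144, -0.49787136, 2.86557184)

(-2.39878144, -0.49787136, 2.86557184)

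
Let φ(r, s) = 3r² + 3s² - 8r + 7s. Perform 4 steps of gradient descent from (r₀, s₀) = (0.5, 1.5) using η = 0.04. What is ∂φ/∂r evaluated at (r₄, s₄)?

∇φ = (6r - 8, 6s + 7)
Step 1: at (0.5, 1.5), ∇φ = (-5, 16) → (0.5, 1.5) − 0.04·(-5, 16) = (0.7, 0.86)
Step 2: at (0.7, 0.86), ∇φ = (-3.8, 12.16) → (0.7, 0.86) − 0.04·(-3.8, 12.16) = (0.852, 0.3736)
Step 3: at (0.852, 0.3736), ∇φ = (-2.888, 9.2416) → (0.852, 0.3736) − 0.04·(-2.888, 9.2416) = (0.96752, 0.003936)
Step 4: at (0.96752, 0.003936), ∇φ = (-2.19488, 7.023616) → (0.96752, 0.003936) − 0.04·(-2.19488, 7.023616) = (1.0553152, -0.27700864)
∂φ/∂r at (1.0553152, -0.27700864) = -1.6681088

-1.6681088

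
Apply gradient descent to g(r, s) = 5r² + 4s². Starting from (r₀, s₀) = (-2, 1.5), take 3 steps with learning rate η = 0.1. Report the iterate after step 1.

∇g = (10r, 8s)
Step 1: at (-2, 1.5), ∇g = (-20, 12) → (-2, 1.5) − 0.1·(-20, 12) = (0, 0.3)

(0, 0.3)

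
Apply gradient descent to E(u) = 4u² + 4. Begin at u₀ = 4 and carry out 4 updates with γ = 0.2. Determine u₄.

0.5184

E′(u) = 8u
u₁ = 4 − 0.2·32 = -2.4
u₂ = -2.4 − 0.2·(-19.2) = 1.44
u₃ = 1.44 − 0.2·11.52 = -0.864
u₄ = -0.864 − 0.2·(-6.912) = 0.5184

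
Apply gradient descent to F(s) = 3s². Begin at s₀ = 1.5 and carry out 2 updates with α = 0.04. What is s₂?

F′(s) = 6s
Step 1: F′(1.5) = 9; s₁ = 1.5 − 0.04·9 = 1.14
Step 2: F′(1.14) = 6.84; s₂ = 1.14 − 0.04·6.84 = 0.8664

0.8664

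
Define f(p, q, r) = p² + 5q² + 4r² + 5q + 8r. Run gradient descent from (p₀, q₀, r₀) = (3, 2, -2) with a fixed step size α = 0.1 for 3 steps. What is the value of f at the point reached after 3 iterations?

-2.890448

∇f = (2p, 10q + 5, 8r + 8)
(p₁, q₁, r₁) = (3, 2, -2) − 0.1·(6, 25, -8) = (2.4, -0.5, -1.2)
(p₂, q₂, r₂) = (2.4, -0.5, -1.2) − 0.1·(4.8, 0, -1.6) = (1.92, -0.5, -1.04)
(p₃, q₃, r₃) = (1.92, -0.5, -1.04) − 0.1·(3.84, 0, -0.32) = (1.536, -0.5, -1.008)
f(1.536, -0.5, -1.008) = -2.890448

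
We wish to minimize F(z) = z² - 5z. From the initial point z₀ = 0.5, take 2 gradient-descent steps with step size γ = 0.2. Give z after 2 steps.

F′(z) = 2z - 5
z₁ = 0.5 − 0.2·(-4) = 1.3
z₂ = 1.3 − 0.2·(-2.4) = 1.78

1.78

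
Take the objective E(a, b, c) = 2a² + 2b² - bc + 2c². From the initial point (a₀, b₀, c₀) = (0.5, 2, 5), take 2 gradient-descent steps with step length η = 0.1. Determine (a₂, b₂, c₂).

∇E = (4a, 4b - c, -b + 4c)
(a₁, b₁, c₁) = (0.5, 2, 5) − 0.1·(2, 3, 18) = (0.3, 1.7, 3.2)
(a₂, b₂, c₂) = (0.3, 1.7, 3.2) − 0.1·(1.2, 3.6, 11.1) = (0.18, 1.34, 2.09)

(0.18, 1.34, 2.09)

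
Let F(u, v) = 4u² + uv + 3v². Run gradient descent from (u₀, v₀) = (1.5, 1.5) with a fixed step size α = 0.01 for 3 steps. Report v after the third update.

∇F = (8u + v, u + 6v)
Step 1: at (1.5, 1.5), ∇F = (13.5, 10.5) → (1.5, 1.5) − 0.01·(13.5, 10.5) = (1.365, 1.395)
Step 2: at (1.365, 1.395), ∇F = (12.315, 9.735) → (1.365, 1.395) − 0.01·(12.315, 9.735) = (1.24185, 1.29765)
Step 3: at (1.24185, 1.29765), ∇F = (11.23245, 9.02775) → (1.24185, 1.29765) − 0.01·(11.23245, 9.02775) = (1.1295255, 1.2073725)
v = 1.2073725

1.2073725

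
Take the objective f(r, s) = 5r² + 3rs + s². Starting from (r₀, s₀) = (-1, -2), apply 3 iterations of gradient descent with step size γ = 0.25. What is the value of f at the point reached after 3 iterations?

395.162353515625

∇f = (10r + 3s, 3r + 2s)
(r₁, s₁) = (-1, -2) − 0.25·(-16, -7) = (3, -0.25)
(r₂, s₂) = (3, -0.25) − 0.25·(29.25, 8.5) = (-4.3125, -2.375)
(r₃, s₃) = (-4.3125, -2.375) − 0.25·(-50.25, -17.6875) = (8.25, 2.046875)
f(8.25, 2.046875) = 395.162353515625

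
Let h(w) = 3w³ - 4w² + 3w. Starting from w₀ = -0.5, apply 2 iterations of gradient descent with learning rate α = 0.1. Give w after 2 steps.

-4.6925625

h′(w) = 9w² - 8w + 3
w₁ = -0.5 − 0.1·9.25 = -1.425
w₂ = -1.425 − 0.1·32.675625 = -4.6925625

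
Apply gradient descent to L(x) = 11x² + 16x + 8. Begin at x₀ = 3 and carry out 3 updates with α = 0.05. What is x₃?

L′(x) = 22x + 16
Step 1: L′(3) = 82; x₁ = 3 − 0.05·82 = -1.1
Step 2: L′(-1.1) = -8.2; x₂ = -1.1 − 0.05·(-8.2) = -0.69
Step 3: L′(-0.69) = 0.82; x₃ = -0.69 − 0.05·0.82 = -0.731

-0.731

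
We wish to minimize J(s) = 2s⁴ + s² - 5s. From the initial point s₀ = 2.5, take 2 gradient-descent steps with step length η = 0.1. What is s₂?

792.5

J′(s) = 8s³ + 2s - 5
Step 1: J′(2.5) = 125; s₁ = 2.5 − 0.1·125 = -10
Step 2: J′(-10) = -8025; s₂ = -10 − 0.1·(-8025) = 792.5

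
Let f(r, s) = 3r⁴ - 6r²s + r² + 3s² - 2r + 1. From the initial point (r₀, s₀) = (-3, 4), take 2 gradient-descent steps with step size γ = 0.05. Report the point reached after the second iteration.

∇f = (12r³ - 12rs + 2r - 2, -6r² + 6s)
Step 1: at (-3, 4), ∇f = (-188, -30) → (-3, 4) − 0.05·(-188, -30) = (6.4, 5.5)
Step 2: at (6.4, 5.5), ∇f = (2734.128, -212.76) → (6.4, 5.5) − 0.05·(2734.128, -212.76) = (-130.3064, 16.138)

(-130.3064, 16.138)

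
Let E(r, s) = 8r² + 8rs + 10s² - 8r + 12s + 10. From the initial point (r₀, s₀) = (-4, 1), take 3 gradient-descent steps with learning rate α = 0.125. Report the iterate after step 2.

(-4, -7)

∇E = (16r + 8s - 8, 8r + 20s + 12)
Step 1: at (-4, 1), ∇E = (-64, 0) → (-4, 1) − 0.125·(-64, 0) = (4, 1)
Step 2: at (4, 1), ∇E = (64, 64) → (4, 1) − 0.125·(64, 64) = (-4, -7)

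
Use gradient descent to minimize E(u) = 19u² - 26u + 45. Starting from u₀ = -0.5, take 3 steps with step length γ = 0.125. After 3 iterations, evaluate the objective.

74132.83514404296875

E′(u) = 38u - 26
u₁ = -0.5 − 0.125·(-45) = 5.125
u₂ = 5.125 − 0.125·168.75 = -15.96875
u₃ = -15.96875 − 0.125·(-632.8125) = 63.1328125
E(63.1328125) = 74132.83514404296875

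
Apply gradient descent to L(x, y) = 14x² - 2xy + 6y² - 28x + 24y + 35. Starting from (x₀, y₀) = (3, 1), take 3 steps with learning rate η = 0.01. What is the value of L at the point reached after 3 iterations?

∇L = (28x - 2y - 28, -2x + 12y + 24)
(x₁, y₁) = (3, 1) − 0.01·(54, 30) = (2.46, 0.7)
(x₂, y₂) = (2.46, 0.7) − 0.01·(39.48, 27.48) = (2.0652, 0.4252)
(x₃, y₃) = (2.0652, 0.4252) − 0.01·(28.9752, 24.972) = (1.775448, 0.17548)
L(1.775448, 0.17548) = 33.191642562176

33.191642562176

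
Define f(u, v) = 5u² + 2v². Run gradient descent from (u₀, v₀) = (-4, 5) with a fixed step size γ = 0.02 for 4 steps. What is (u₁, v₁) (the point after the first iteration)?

∇f = (10u, 4v)
Step 1: at (-4, 5), ∇f = (-40, 20) → (-4, 5) − 0.02·(-40, 20) = (-3.2, 4.6)

(-3.2, 4.6)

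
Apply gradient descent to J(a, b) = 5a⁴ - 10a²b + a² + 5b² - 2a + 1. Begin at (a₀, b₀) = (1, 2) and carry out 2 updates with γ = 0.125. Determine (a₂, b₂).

∇J = (20a³ - 20ab + 2a - 2, -10a² + 10b)
Step 1: at (1, 2), ∇J = (-20, 10) → (1, 2) − 0.125·(-20, 10) = (3.5, 0.75)
Step 2: at (3.5, 0.75), ∇J = (810, -115) → (3.5, 0.75) − 0.125·(810, -115) = (-97.75, 15.125)

(-97.75, 15.125)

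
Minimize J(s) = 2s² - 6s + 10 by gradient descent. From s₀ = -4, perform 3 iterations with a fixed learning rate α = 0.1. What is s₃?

0.312

J′(s) = 4s - 6
s₁ = -4 − 0.1·(-22) = -1.8
s₂ = -1.8 − 0.1·(-13.2) = -0.48
s₃ = -0.48 − 0.1·(-7.92) = 0.312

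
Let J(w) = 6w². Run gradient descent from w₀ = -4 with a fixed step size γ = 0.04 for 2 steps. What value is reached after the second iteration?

-1.0816

J′(w) = 12w
w₁ = -4 − 0.04·(-48) = -2.08
w₂ = -2.08 − 0.04·(-24.96) = -1.0816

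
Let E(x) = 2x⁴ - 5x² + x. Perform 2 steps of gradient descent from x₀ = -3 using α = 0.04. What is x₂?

-21.13888

E′(x) = 8x³ - 10x + 1
x₁ = -3 − 0.04·(-185) = 4.4
x₂ = 4.4 − 0.04·638.472 = -21.13888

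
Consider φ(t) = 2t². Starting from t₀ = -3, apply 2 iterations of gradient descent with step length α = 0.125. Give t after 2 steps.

-0.75

φ′(t) = 4t
Step 1: φ′(-3) = -12; t₁ = -3 − 0.125·(-12) = -1.5
Step 2: φ′(-1.5) = -6; t₂ = -1.5 − 0.125·(-6) = -0.75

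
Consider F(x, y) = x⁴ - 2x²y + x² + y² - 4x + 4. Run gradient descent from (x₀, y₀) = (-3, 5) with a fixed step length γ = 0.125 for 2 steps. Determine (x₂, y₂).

(-21.9453125, 9.015625)

∇F = (4x³ - 4xy + 2x - 4, -2x² + 2y)
Step 1: at (-3, 5), ∇F = (-58, -8) → (-3, 5) − 0.125·(-58, -8) = (4.25, 6)
Step 2: at (4.25, 6), ∇F = (209.5625, -24.125) → (4.25, 6) − 0.125·(209.5625, -24.125) = (-21.9453125, 9.015625)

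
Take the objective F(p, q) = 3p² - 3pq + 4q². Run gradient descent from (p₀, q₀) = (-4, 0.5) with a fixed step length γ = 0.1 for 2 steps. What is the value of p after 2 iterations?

-0.91

∇F = (6p - 3q, -3p + 8q)
Step 1: at (-4, 0.5), ∇F = (-25.5, 16) → (-4, 0.5) − 0.1·(-25.5, 16) = (-1.45, -1.1)
Step 2: at (-1.45, -1.1), ∇F = (-5.4, -4.45) → (-1.45, -1.1) − 0.1·(-5.4, -4.45) = (-0.91, -0.655)
p = -0.91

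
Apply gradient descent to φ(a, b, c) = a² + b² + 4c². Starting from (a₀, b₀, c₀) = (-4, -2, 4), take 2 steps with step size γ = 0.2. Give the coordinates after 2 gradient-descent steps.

(-1.44, -0.72, 1.44)

∇φ = (2a, 2b, 8c)
(a₁, b₁, c₁) = (-4, -2, 4) − 0.2·(-8, -4, 32) = (-2.4, -1.2, -2.4)
(a₂, b₂, c₂) = (-2.4, -1.2, -2.4) − 0.2·(-4.8, -2.4, -19.2) = (-1.44, -0.72, 1.44)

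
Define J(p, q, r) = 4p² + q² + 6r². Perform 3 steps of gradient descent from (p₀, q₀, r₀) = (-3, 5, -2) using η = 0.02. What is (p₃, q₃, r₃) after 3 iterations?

(-1.778112, 4.42368, -0.877952)

∇J = (8p, 2q, 12r)
(p₁, q₁, r₁) = (-3, 5, -2) − 0.02·(-24, 10, -24) = (-2.52, 4.8, -1.52)
(p₂, q₂, r₂) = (-2.52, 4.8, -1.52) − 0.02·(-20.16, 9.6, -18.24) = (-2.1168, 4.608, -1.1552)
(p₃, q₃, r₃) = (-2.1168, 4.608, -1.1552) − 0.02·(-16.9344, 9.216, -13.8624) = (-1.778112, 4.42368, -0.877952)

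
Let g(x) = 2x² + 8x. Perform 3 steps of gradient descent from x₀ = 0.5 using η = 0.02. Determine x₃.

g′(x) = 4x + 8
Step 1: g′(0.5) = 10; x₁ = 0.5 − 0.02·10 = 0.3
Step 2: g′(0.3) = 9.2; x₂ = 0.3 − 0.02·9.2 = 0.116
Step 3: g′(0.116) = 8.464; x₃ = 0.116 − 0.02·8.464 = -0.05328

-0.05328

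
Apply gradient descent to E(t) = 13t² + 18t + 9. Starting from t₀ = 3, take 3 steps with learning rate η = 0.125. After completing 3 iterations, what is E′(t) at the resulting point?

-1093.5

E′(t) = 26t + 18
Step 1: E′(3) = 96; t₁ = 3 − 0.125·96 = -9
Step 2: E′(-9) = -216; t₂ = -9 − 0.125·(-216) = 18
Step 3: E′(18) = 486; t₃ = 18 − 0.125·486 = -42.75
E′(t) at (-42.75) = -1093.5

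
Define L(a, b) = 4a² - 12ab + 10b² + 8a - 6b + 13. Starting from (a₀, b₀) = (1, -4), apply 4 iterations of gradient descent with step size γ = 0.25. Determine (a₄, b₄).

(2632, -4265.5)

∇L = (8a - 12b + 8, -12a + 20b - 6)
(a₁, b₁) = (1, -4) − 0.25·(64, -98) = (-15, 20.5)
(a₂, b₂) = (-15, 20.5) − 0.25·(-358, 584) = (74.5, -125.5)
(a₃, b₃) = (74.5, -125.5) − 0.25·(2110, -3410) = (-453, 727)
(a₄, b₄) = (-453, 727) − 0.25·(-12340, 19970) = (2632, -4265.5)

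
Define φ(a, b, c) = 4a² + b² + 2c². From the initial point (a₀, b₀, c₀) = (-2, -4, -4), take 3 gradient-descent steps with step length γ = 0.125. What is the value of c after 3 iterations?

-0.5

∇φ = (8a, 2b, 4c)
Step 1: at (-2, -4, -4), ∇φ = (-16, -8, -16) → (-2, -4, -4) − 0.125·(-16, -8, -16) = (0, -3, -2)
Step 2: at (0, -3, -2), ∇φ = (0, -6, -8) → (0, -3, -2) − 0.125·(0, -6, -8) = (0, -2.25, -1)
Step 3: at (0, -2.25, -1), ∇φ = (0, -4.5, -4) → (0, -2.25, -1) − 0.125·(0, -4.5, -4) = (0, -1.6875, -0.5)
c = -0.5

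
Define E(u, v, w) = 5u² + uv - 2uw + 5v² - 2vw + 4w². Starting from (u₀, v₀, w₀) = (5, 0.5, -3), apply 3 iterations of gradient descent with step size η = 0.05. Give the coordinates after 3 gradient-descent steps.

∇E = (10u + v - 2w, u + 10v - 2w, -2u - 2v + 8w)
Step 1: at (5, 0.5, -3), ∇E = (56.5, 16, -35) → (5, 0.5, -3) − 0.05·(56.5, 16, -35) = (2.175, -0.3, -1.25)
Step 2: at (2.175, -0.3, -1.25), ∇E = (23.95, 1.675, -13.75) → (2.175, -0.3, -1.25) − 0.05·(23.95, 1.675, -13.75) = (0.9775, -0.38375, -0.5625)
Step 3: at (0.9775, -0.38375, -0.5625), ∇E = (10.51625, -1.735, -5.6875) → (0.9775, -0.38375, -0.5625) − 0.05·(10.51625, -1.735, -5.6875) = (0.4516875, -0.297, -0.278125)

(0.4516875, -0.297, -0.278125)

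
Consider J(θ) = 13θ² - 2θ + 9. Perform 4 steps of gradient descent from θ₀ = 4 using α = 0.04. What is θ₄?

J′(θ) = 26θ - 2
Step 1: J′(4) = 102; θ₁ = 4 − 0.04·102 = -0.08
Step 2: J′(-0.08) = -4.08; θ₂ = -0.08 − 0.04·(-4.08) = 0.0832
Step 3: J′(0.0832) = 0.1632; θ₃ = 0.0832 − 0.04·0.1632 = 0.076672
Step 4: J′(0.076672) = -0.006528; θ₄ = 0.076672 − 0.04·(-0.006528) = 0.07693312

0.07693312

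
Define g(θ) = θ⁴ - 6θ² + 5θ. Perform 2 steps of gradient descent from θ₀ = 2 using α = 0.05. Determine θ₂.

g′(θ) = 4θ³ - 12θ + 5
Step 1: g′(2) = 13; θ₁ = 2 − 0.05·13 = 1.35
Step 2: g′(1.35) = -1.3585; θ₂ = 1.35 − 0.05·(-1.3585) = 1.417925

1.417925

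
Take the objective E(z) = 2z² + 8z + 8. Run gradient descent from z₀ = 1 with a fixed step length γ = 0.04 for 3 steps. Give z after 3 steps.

E′(z) = 4z + 8
Step 1: E′(1) = 12; z₁ = 1 − 0.04·12 = 0.52
Step 2: E′(0.52) = 10.08; z₂ = 0.52 − 0.04·10.08 = 0.1168
Step 3: E′(0.1168) = 8.4672; z₃ = 0.1168 − 0.04·8.4672 = -0.221888

-0.221888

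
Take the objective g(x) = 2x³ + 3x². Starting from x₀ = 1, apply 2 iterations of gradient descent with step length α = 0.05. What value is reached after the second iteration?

g′(x) = 6x² + 6x
x₁ = 1 − 0.05·12 = 0.4
x₂ = 0.4 − 0.05·3.36 = 0.232

0.232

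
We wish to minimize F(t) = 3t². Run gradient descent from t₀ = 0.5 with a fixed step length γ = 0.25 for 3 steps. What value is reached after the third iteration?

-0.0625

F′(t) = 6t
Step 1: F′(0.5) = 3; t₁ = 0.5 − 0.25·3 = -0.25
Step 2: F′(-0.25) = -1.5; t₂ = -0.25 − 0.25·(-1.5) = 0.125
Step 3: F′(0.125) = 0.75; t₃ = 0.125 − 0.25·0.75 = -0.0625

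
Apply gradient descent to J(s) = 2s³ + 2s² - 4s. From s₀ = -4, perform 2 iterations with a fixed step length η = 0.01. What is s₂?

J′(s) = 6s² + 4s - 4
s₁ = -4 − 0.01·76 = -4.76
s₂ = -4.76 − 0.01·112.9056 = -5.889056

-5.889056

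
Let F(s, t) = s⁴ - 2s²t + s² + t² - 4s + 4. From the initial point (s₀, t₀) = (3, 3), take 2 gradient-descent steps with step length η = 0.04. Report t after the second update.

3.201728

∇F = (4s³ - 4st + 2s - 4, -2s² + 2t)
Step 1: at (3, 3), ∇F = (74, -12) → (3, 3) − 0.04·(74, -12) = (0.04, 3.48)
Step 2: at (0.04, 3.48), ∇F = (-4.476544, 6.9568) → (0.04, 3.48) − 0.04·(-4.476544, 6.9568) = (0.21906176, 3.201728)
t = 3.201728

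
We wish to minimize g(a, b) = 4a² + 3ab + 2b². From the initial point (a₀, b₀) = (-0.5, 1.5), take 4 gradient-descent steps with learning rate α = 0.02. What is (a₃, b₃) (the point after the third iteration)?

(-0.510588, 1.252356)

∇g = (8a + 3b, 3a + 4b)
(a₁, b₁) = (-0.5, 1.5) − 0.02·(0.5, 4.5) = (-0.51, 1.41)
(a₂, b₂) = (-0.51, 1.41) − 0.02·(0.15, 4.11) = (-0.513, 1.3278)
(a₃, b₃) = (-0.513, 1.3278) − 0.02·(-0.1206, 3.7722) = (-0.510588, 1.252356)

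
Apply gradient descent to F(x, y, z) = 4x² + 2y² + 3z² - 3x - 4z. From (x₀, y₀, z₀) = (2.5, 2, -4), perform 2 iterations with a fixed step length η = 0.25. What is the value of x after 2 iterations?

∇F = (8x - 3, 4y, 6z - 4)
Step 1: at (2.5, 2, -4), ∇F = (17, 8, -28) → (2.5, 2, -4) − 0.25·(17, 8, -28) = (-1.75, 0, 3)
Step 2: at (-1.75, 0, 3), ∇F = (-17, 0, 14) → (-1.75, 0, 3) − 0.25·(-17, 0, 14) = (2.5, 0, -0.5)
x = 2.5

2.5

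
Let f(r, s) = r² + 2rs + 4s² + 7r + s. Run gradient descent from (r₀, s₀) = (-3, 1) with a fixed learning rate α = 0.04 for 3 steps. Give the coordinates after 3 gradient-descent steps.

∇f = (2r + 2s + 7, 2r + 8s + 1)
Step 1: at (-3, 1), ∇f = (3, 3) → (-3, 1) − 0.04·(3, 3) = (-3.12, 0.88)
Step 2: at (-3.12, 0.88), ∇f = (2.52, 1.8) → (-3.12, 0.88) − 0.04·(2.52, 1.8) = (-3.2208, 0.808)
Step 3: at (-3.2208, 0.808), ∇f = (2.1744, 1.0224) → (-3.2208, 0.808) − 0.04·(2.1744, 1.0224) = (-3.307776, 0.767104)

(-3.307776, 0.767104)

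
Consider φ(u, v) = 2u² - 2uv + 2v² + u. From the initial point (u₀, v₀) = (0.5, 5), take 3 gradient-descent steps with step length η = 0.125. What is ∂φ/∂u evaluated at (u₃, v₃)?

∇φ = (4u - 2v + 1, -2u + 4v)
(u₁, v₁) = (0.5, 5) − 0.125·(-7, 19) = (1.375, 2.625)
(u₂, v₂) = (1.375, 2.625) − 0.125·(1.25, 7.75) = (1.21875, 1.65625)
(u₃, v₃) = (1.21875, 1.65625) − 0.125·(2.5625, 4.1875) = (0.8984375, 1.1328125)
∂φ/∂u at (0.8984375, 1.1328125) = 2.328125

2.328125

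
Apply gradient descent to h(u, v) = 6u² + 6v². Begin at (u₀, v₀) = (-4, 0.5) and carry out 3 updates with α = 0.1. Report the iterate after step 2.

∇h = (12u, 12v)
(u₁, v₁) = (-4, 0.5) − 0.1·(-48, 6) = (0.8, -0.1)
(u₂, v₂) = (0.8, -0.1) − 0.1·(9.6, -1.2) = (-0.16, 0.02)

(-0.16, 0.02)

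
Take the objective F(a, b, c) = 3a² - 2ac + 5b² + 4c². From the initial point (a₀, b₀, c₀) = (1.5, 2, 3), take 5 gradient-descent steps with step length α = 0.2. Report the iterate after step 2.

(-0.66, 2, 1.08)

∇F = (6a - 2c, 10b, -2a + 8c)
Step 1: at (1.5, 2, 3), ∇F = (3, 20, 21) → (1.5, 2, 3) − 0.2·(3, 20, 21) = (0.9, -2, -1.2)
Step 2: at (0.9, -2, -1.2), ∇F = (7.8, -20, -11.4) → (0.9, -2, -1.2) − 0.2·(7.8, -20, -11.4) = (-0.66, 2, 1.08)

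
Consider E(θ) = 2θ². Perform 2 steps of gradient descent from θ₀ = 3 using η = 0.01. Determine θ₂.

2.7648

E′(θ) = 4θ
θ₁ = 3 − 0.01·12 = 2.88
θ₂ = 2.88 − 0.01·11.52 = 2.7648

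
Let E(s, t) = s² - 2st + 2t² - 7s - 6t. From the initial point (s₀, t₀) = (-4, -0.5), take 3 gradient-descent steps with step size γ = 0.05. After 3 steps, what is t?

-0.311

∇E = (2s - 2t - 7, -2s + 4t - 6)
(s₁, t₁) = (-4, -0.5) − 0.05·(-14, 0) = (-3.3, -0.5)
(s₂, t₂) = (-3.3, -0.5) − 0.05·(-12.6, -1.4) = (-2.67, -0.43)
(s₃, t₃) = (-2.67, -0.43) − 0.05·(-11.48, -2.38) = (-2.096, -0.311)
t = -0.311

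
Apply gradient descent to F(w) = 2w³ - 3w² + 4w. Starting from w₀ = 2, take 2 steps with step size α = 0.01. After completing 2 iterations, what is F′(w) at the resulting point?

11.244918194176

F′(w) = 6w² - 6w + 4
w₁ = 2 − 0.01·16 = 1.84
w₂ = 1.84 − 0.01·13.2736 = 1.707264
F′(w) at (1.707264) = 11.244918194176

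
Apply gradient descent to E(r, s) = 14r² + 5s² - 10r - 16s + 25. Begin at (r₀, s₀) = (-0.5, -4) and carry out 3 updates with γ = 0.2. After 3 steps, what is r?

∇E = (28r - 10, 10s - 16)
(r₁, s₁) = (-0.5, -4) − 0.2·(-24, -56) = (4.3, 7.2)
(r₂, s₂) = (4.3, 7.2) − 0.2·(110.4, 56) = (-17.78, -4)
(r₃, s₃) = (-17.78, -4) − 0.2·(-507.84, -56) = (83.788, 7.2)
r = 83.788

83.788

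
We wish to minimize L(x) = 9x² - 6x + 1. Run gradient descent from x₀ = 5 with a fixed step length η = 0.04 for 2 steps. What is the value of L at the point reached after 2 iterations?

1.20472576

L′(x) = 18x - 6
Step 1: L′(5) = 84; x₁ = 5 − 0.04·84 = 1.64
Step 2: L′(1.64) = 23.52; x₂ = 1.64 − 0.04·23.52 = 0.6992
L(0.6992) = 1.20472576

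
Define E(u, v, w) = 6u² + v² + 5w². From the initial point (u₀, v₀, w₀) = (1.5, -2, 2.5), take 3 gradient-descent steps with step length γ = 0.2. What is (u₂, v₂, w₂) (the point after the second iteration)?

∇E = (12u, 2v, 10w)
(u₁, v₁, w₁) = (1.5, -2, 2.5) − 0.2·(18, -4, 25) = (-2.1, -1.2, -2.5)
(u₂, v₂, w₂) = (-2.1, -1.2, -2.5) − 0.2·(-25.2, -2.4, -25) = (2.94, -0.72, 2.5)

(2.94, -0.72, 2.5)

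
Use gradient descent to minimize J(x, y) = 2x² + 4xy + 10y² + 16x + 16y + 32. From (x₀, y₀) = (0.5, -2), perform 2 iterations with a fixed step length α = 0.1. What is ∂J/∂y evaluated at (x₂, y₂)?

∇J = (4x + 4y + 16, 4x + 20y + 16)
Step 1: at (0.5, -2), ∇J = (10, -22) → (0.5, -2) − 0.1·(10, -22) = (-0.5, 0.2)
Step 2: at (-0.5, 0.2), ∇J = (14.8, 18) → (-0.5, 0.2) − 0.1·(14.8, 18) = (-1.98, -1.6)
∂J/∂y at (-1.98, -1.6) = -23.92

-23.92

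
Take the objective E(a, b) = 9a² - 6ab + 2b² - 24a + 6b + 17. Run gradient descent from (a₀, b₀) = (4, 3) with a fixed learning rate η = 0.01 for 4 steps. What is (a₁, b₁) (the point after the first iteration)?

(3.7, 3.06)

∇E = (18a - 6b - 24, -6a + 4b + 6)
Step 1: at (4, 3), ∇E = (30, -6) → (4, 3) − 0.01·(30, -6) = (3.7, 3.06)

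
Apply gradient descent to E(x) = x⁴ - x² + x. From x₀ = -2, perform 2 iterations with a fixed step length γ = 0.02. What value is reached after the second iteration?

-1.28942912

E′(x) = 4x³ - 2x + 1
Step 1: E′(-2) = -27; x₁ = -2 − 0.02·(-27) = -1.46
Step 2: E′(-1.46) = -8.528544; x₂ = -1.46 − 0.02·(-8.528544) = -1.28942912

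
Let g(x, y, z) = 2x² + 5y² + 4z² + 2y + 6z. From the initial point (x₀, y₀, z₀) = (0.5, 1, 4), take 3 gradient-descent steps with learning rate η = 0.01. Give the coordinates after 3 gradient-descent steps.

(0.442368, 0.6748, 2.948768)

∇g = (4x, 10y + 2, 8z + 6)
Step 1: at (0.5, 1, 4), ∇g = (2, 12, 38) → (0.5, 1, 4) − 0.01·(2, 12, 38) = (0.48, 0.88, 3.62)
Step 2: at (0.48, 0.88, 3.62), ∇g = (1.92, 10.8, 34.96) → (0.48, 0.88, 3.62) − 0.01·(1.92, 10.8, 34.96) = (0.4608, 0.772, 3.2704)
Step 3: at (0.4608, 0.772, 3.2704), ∇g = (1.8432, 9.72, 32.1632) → (0.4608, 0.772, 3.2704) − 0.01·(1.8432, 9.72, 32.1632) = (0.442368, 0.6748, 2.948768)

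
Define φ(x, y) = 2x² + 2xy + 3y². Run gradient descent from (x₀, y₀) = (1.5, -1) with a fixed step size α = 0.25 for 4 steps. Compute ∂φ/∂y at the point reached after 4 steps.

∇φ = (4x + 2y, 2x + 6y)
Step 1: at (1.5, -1), ∇φ = (4, -3) → (1.5, -1) − 0.25·(4, -3) = (0.5, -0.25)
Step 2: at (0.5, -0.25), ∇φ = (1.5, -0.5) → (0.5, -0.25) − 0.25·(1.5, -0.5) = (0.125, -0.125)
Step 3: at (0.125, -0.125), ∇φ = (0.25, -0.5) → (0.125, -0.125) − 0.25·(0.25, -0.5) = (0.0625, 0)
Step 4: at (0.0625, 0), ∇φ = (0.25, 0.125) → (0.0625, 0) − 0.25·(0.25, 0.125) = (0, -0.03125)
∂φ/∂y at (0, -0.03125) = -0.1875

-0.1875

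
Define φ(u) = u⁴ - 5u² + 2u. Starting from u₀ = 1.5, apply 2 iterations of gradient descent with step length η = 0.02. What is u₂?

1.48336408

φ′(u) = 4u³ - 10u + 2
Step 1: φ′(1.5) = 0.5; u₁ = 1.5 − 0.02·0.5 = 1.49
Step 2: φ′(1.49) = 0.331796; u₂ = 1.49 − 0.02·0.331796 = 1.48336408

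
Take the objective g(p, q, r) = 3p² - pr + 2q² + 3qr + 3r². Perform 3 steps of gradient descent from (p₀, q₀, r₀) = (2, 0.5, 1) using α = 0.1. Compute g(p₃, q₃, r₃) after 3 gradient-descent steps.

∇g = (6p - r, 4q + 3r, -p + 3q + 6r)
(p₁, q₁, r₁) = (2, 0.5, 1) − 0.1·(11, 5, 5.5) = (0.9, 0, 0.45)
(p₂, q₂, r₂) = (0.9, 0, 0.45) − 0.1·(4.95, 1.35, 1.8) = (0.405, -0.135, 0.27)
(p₃, q₃, r₃) = (0.405, -0.135, 0.27) − 0.1·(2.16, 0.27, 0.81) = (0.189, -0.162, 0.189)
g(0.189, -0.162, 0.189) = 0.139239

0.139239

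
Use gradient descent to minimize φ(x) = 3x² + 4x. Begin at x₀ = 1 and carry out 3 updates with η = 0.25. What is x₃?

-0.875

φ′(x) = 6x + 4
Step 1: φ′(1) = 10; x₁ = 1 − 0.25·10 = -1.5
Step 2: φ′(-1.5) = -5; x₂ = -1.5 − 0.25·(-5) = -0.25
Step 3: φ′(-0.25) = 2.5; x₃ = -0.25 − 0.25·2.5 = -0.875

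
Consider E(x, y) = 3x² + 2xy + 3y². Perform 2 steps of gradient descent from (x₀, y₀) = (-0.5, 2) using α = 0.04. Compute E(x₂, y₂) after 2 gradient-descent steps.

∇E = (6x + 2y, 2x + 6y)
(x₁, y₁) = (-0.5, 2) − 0.04·(1, 11) = (-0.54, 1.56)
(x₂, y₂) = (-0.54, 1.56) − 0.04·(-0.12, 8.28) = (-0.5352, 1.2288)
E(-0.5352, 1.2288) = 4.07385792

4.07385792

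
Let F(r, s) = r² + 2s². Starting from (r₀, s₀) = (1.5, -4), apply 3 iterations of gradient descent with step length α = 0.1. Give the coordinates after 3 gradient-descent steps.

∇F = (2r, 4s)
Step 1: at (1.5, -4), ∇F = (3, -16) → (1.5, -4) − 0.1·(3, -16) = (1.2, -2.4)
Step 2: at (1.2, -2.4), ∇F = (2.4, -9.6) → (1.2, -2.4) − 0.1·(2.4, -9.6) = (0.96, -1.44)
Step 3: at (0.96, -1.44), ∇F = (1.92, -5.76) → (0.96, -1.44) − 0.1·(1.92, -5.76) = (0.768, -0.864)

(0.768, -0.864)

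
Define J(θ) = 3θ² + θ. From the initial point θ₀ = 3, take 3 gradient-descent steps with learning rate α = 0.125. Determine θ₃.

J′(θ) = 6θ + 1
Step 1: J′(3) = 19; θ₁ = 3 − 0.125·19 = 0.625
Step 2: J′(0.625) = 4.75; θ₂ = 0.625 − 0.125·4.75 = 0.03125
Step 3: J′(0.03125) = 1.1875; θ₃ = 0.03125 − 0.125·1.1875 = -0.1171875

-0.1171875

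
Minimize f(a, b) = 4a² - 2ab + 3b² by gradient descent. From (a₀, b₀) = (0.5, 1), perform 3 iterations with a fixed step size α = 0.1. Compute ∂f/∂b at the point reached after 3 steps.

0.648

∇f = (8a - 2b, -2a + 6b)
Step 1: at (0.5, 1), ∇f = (2, 5) → (0.5, 1) − 0.1·(2, 5) = (0.3, 0.5)
Step 2: at (0.3, 0.5), ∇f = (1.4, 2.4) → (0.3, 0.5) − 0.1·(1.4, 2.4) = (0.16, 0.26)
Step 3: at (0.16, 0.26), ∇f = (0.76, 1.24) → (0.16, 0.26) − 0.1·(0.76, 1.24) = (0.084, 0.136)
∂f/∂b at (0.084, 0.136) = 0.648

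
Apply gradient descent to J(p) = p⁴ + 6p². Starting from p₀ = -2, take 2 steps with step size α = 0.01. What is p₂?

-1.14776064

J′(p) = 4p³ + 12p
Step 1: J′(-2) = -56; p₁ = -2 − 0.01·(-56) = -1.44
Step 2: J′(-1.44) = -29.223936; p₂ = -1.44 − 0.01·(-29.223936) = -1.14776064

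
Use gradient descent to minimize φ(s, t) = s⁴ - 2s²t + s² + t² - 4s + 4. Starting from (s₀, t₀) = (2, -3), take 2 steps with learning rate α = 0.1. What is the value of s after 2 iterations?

18.4864

∇φ = (4s³ - 4st + 2s - 4, -2s² + 2t)
Step 1: at (2, -3), ∇φ = (56, -14) → (2, -3) − 0.1·(56, -14) = (-3.6, -1.6)
Step 2: at (-3.6, -1.6), ∇φ = (-220.864, -29.12) → (-3.6, -1.6) − 0.1·(-220.864, -29.12) = (18.4864, 1.312)
s = 18.4864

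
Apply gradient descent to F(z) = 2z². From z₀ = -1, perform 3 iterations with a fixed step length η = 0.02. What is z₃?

F′(z) = 4z
Step 1: F′(-1) = -4; z₁ = -1 − 0.02·(-4) = -0.92
Step 2: F′(-0.92) = -3.68; z₂ = -0.92 − 0.02·(-3.68) = -0.8464
Step 3: F′(-0.8464) = -3.3856; z₃ = -0.8464 − 0.02·(-3.3856) = -0.778688

-0.778688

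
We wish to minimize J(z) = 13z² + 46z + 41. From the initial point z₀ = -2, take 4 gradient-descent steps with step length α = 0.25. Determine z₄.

J′(z) = 26z + 46
Step 1: J′(-2) = -6; z₁ = -2 − 0.25·(-6) = -0.5
Step 2: J′(-0.5) = 33; z₂ = -0.5 − 0.25·33 = -8.75
Step 3: J′(-8.75) = -181.5; z₃ = -8.75 − 0.25·(-181.5) = 36.625
Step 4: J′(36.625) = 998.25; z₄ = 36.625 − 0.25·998.25 = -212.9375

-212.9375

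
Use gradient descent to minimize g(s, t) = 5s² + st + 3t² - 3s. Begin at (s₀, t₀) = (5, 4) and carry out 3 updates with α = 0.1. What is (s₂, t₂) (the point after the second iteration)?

∇g = (10s + t - 3, s + 6t)
(s₁, t₁) = (5, 4) − 0.1·(51, 29) = (-0.1, 1.1)
(s₂, t₂) = (-0.1, 1.1) − 0.1·(-2.9, 6.5) = (0.19, 0.45)

(0.19, 0.45)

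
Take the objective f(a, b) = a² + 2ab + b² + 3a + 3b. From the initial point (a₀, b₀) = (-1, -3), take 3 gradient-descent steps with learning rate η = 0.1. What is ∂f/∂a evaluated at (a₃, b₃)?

-1.08

∇f = (2a + 2b + 3, 2a + 2b + 3)
(a₁, b₁) = (-1, -3) − 0.1·(-5, -5) = (-0.5, -2.5)
(a₂, b₂) = (-0.5, -2.5) − 0.1·(-3, -3) = (-0.2, -2.2)
(a₃, b₃) = (-0.2, -2.2) − 0.1·(-1.8, -1.8) = (-0.02, -2.02)
∂f/∂a at (-0.02, -2.02) = -1.08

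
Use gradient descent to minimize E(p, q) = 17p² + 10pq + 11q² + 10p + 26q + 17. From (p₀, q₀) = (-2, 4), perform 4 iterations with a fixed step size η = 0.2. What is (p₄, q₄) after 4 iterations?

∇E = (34p + 10q + 10, 10p + 22q + 26)
Step 1: at (-2, 4), ∇E = (-18, 94) → (-2, 4) − 0.2·(-18, 94) = (1.6, -14.8)
Step 2: at (1.6, -14.8), ∇E = (-83.6, -283.6) → (1.6, -14.8) − 0.2·(-83.6, -283.6) = (18.32, 41.92)
Step 3: at (18.32, 41.92), ∇E = (1052.08, 1131.44) → (18.32, 41.92) − 0.2·(1052.08, 1131.44) = (-192.096, -184.368)
Step 4: at (-192.096, -184.368), ∇E = (-8364.944, -5951.056) → (-192.096, -184.368) − 0.2·(-8364.944, -5951.056) = (1480.8928, 1005.8432)

(1480.8928, 1005.8432)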